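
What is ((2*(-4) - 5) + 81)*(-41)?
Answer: -2788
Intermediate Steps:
((2*(-4) - 5) + 81)*(-41) = ((-8 - 5) + 81)*(-41) = (-13 + 81)*(-41) = 68*(-41) = -2788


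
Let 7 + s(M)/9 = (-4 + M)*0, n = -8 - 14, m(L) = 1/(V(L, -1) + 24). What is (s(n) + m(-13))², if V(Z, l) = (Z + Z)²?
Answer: 1944721801/490000 ≈ 3968.8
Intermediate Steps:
V(Z, l) = 4*Z² (V(Z, l) = (2*Z)² = 4*Z²)
m(L) = 1/(24 + 4*L²) (m(L) = 1/(4*L² + 24) = 1/(24 + 4*L²))
n = -22
s(M) = -63 (s(M) = -63 + 9*((-4 + M)*0) = -63 + 9*0 = -63 + 0 = -63)
(s(n) + m(-13))² = (-63 + 1/(4*(6 + (-13)²)))² = (-63 + 1/(4*(6 + 169)))² = (-63 + (¼)/175)² = (-63 + (¼)*(1/175))² = (-63 + 1/700)² = (-44099/700)² = 1944721801/490000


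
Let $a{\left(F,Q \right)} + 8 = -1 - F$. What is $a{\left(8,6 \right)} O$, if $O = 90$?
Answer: $-1530$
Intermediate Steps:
$a{\left(F,Q \right)} = -9 - F$ ($a{\left(F,Q \right)} = -8 - \left(1 + F\right) = -9 - F$)
$a{\left(8,6 \right)} O = \left(-9 - 8\right) 90 = \left(-17\right) 90 = -1530$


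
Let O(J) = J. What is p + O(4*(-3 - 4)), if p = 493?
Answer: 465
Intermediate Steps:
p + O(4*(-3 - 4)) = 493 + 4*(-3 - 4) = 493 + 4*(-7) = 493 - 28 = 465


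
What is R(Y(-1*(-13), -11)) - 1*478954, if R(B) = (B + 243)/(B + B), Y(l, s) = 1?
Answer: -478832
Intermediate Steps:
R(B) = (243 + B)/(2*B) (R(B) = (243 + B)/((2*B)) = (243 + B)*(1/(2*B)) = (243 + B)/(2*B))
R(Y(-1*(-13), -11)) - 1*478954 = (½)*(243 + 1)/1 - 1*478954 = (½)*1*244 - 478954 = 122 - 478954 = -478832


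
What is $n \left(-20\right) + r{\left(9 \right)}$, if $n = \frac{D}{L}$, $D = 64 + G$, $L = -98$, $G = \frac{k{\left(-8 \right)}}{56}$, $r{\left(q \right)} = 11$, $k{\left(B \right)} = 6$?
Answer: $\frac{16521}{686} \approx 24.083$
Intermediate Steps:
$G = \frac{3}{28}$ ($G = \frac{6}{56} = 6 \cdot \frac{1}{56} = \frac{3}{28} \approx 0.10714$)
$D = \frac{1795}{28}$ ($D = 64 + \frac{3}{28} = \frac{1795}{28} \approx 64.107$)
$n = - \frac{1795}{2744}$ ($n = \frac{1795}{28 \left(-98\right)} = \frac{1795}{28} \left(- \frac{1}{98}\right) = - \frac{1795}{2744} \approx -0.65415$)
$n \left(-20\right) + r{\left(9 \right)} = \left(- \frac{1795}{2744}\right) \left(-20\right) + 11 = \frac{8975}{686} + 11 = \frac{16521}{686}$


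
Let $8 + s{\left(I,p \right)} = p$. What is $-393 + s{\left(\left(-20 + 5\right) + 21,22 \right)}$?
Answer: $-379$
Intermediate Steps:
$s{\left(I,p \right)} = -8 + p$
$-393 + s{\left(\left(-20 + 5\right) + 21,22 \right)} = -393 + \left(-8 + 22\right) = -393 + 14 = -379$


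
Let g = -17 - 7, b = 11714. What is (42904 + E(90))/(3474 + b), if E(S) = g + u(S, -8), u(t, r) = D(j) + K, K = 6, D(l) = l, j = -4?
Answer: 21441/7594 ≈ 2.8234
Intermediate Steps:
u(t, r) = 2 (u(t, r) = -4 + 6 = 2)
g = -24
E(S) = -22 (E(S) = -24 + 2 = -22)
(42904 + E(90))/(3474 + b) = (42904 - 22)/(3474 + 11714) = 42882/15188 = 42882*(1/15188) = 21441/7594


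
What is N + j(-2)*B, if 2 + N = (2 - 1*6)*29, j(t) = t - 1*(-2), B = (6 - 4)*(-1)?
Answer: -118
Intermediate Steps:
B = -2 (B = 2*(-1) = -2)
j(t) = 2 + t (j(t) = t + 2 = 2 + t)
N = -118 (N = -2 + (2 - 1*6)*29 = -2 + (2 - 6)*29 = -2 - 4*29 = -2 - 116 = -118)
N + j(-2)*B = -118 + (2 - 2)*(-2) = -118 + 0*(-2) = -118 + 0 = -118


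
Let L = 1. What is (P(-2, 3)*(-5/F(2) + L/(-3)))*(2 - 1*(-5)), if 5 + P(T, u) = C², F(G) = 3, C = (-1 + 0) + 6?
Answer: -280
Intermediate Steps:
C = 5 (C = -1 + 6 = 5)
P(T, u) = 20 (P(T, u) = -5 + 5² = -5 + 25 = 20)
(P(-2, 3)*(-5/F(2) + L/(-3)))*(2 - 1*(-5)) = (20*(-5/3 + 1/(-3)))*(2 - 1*(-5)) = (20*(-5*⅓ + 1*(-⅓)))*(2 + 5) = (20*(-5/3 - ⅓))*7 = (20*(-2))*7 = -40*7 = -280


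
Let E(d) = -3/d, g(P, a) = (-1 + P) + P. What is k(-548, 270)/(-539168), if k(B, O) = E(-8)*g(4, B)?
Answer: -3/616192 ≈ -4.8686e-6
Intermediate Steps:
g(P, a) = -1 + 2*P
k(B, O) = 21/8 (k(B, O) = (-3/(-8))*(-1 + 2*4) = (-3*(-1/8))*(-1 + 8) = (3/8)*7 = 21/8)
k(-548, 270)/(-539168) = (21/8)/(-539168) = (21/8)*(-1/539168) = -3/616192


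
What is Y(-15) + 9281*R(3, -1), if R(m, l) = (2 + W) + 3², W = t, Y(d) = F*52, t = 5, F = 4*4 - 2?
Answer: 149224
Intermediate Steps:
F = 14 (F = 16 - 2 = 14)
Y(d) = 728 (Y(d) = 14*52 = 728)
W = 5
R(m, l) = 16 (R(m, l) = (2 + 5) + 3² = 7 + 9 = 16)
Y(-15) + 9281*R(3, -1) = 728 + 9281*16 = 728 + 148496 = 149224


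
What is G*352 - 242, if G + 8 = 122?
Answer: 39886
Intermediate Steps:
G = 114 (G = -8 + 122 = 114)
G*352 - 242 = 114*352 - 242 = 40128 - 242 = 39886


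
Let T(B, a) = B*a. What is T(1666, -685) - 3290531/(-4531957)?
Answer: -5171911357439/4531957 ≈ -1.1412e+6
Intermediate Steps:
T(1666, -685) - 3290531/(-4531957) = 1666*(-685) - 3290531/(-4531957) = -1141210 - 3290531*(-1)/4531957 = -1141210 - 1*(-3290531/4531957) = -1141210 + 3290531/4531957 = -5171911357439/4531957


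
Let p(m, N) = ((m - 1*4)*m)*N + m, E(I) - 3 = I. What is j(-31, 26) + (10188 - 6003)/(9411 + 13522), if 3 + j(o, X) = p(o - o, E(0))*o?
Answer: -64614/22933 ≈ -2.8175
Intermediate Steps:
E(I) = 3 + I
p(m, N) = m + N*m*(-4 + m) (p(m, N) = ((m - 4)*m)*N + m = ((-4 + m)*m)*N + m = (m*(-4 + m))*N + m = N*m*(-4 + m) + m = m + N*m*(-4 + m))
j(o, X) = -3 (j(o, X) = -3 + ((o - o)*(1 - 4*(3 + 0) + (3 + 0)*(o - o)))*o = -3 + (0*(1 - 4*3 + 3*0))*o = -3 + (0*(1 - 12 + 0))*o = -3 + (0*(-11))*o = -3 + 0*o = -3 + 0 = -3)
j(-31, 26) + (10188 - 6003)/(9411 + 13522) = -3 + (10188 - 6003)/(9411 + 13522) = -3 + 4185/22933 = -64614/22933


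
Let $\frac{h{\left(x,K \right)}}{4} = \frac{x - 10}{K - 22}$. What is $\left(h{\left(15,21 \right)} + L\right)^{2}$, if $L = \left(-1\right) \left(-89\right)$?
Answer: $4761$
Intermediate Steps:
$h{\left(x,K \right)} = \frac{4 \left(-10 + x\right)}{-22 + K}$ ($h{\left(x,K \right)} = 4 \frac{x - 10}{K - 22} = 4 \frac{-10 + x}{-22 + K} = \frac{4 \left(-10 + x\right)}{-22 + K}$)
$L = 89$
$\left(h{\left(15,21 \right)} + L\right)^{2} = \left(\frac{4 \left(-10 + 15\right)}{-22 + 21} + 89\right)^{2} = \left(4 \frac{1}{-1} \cdot 5 + 89\right)^{2} = \left(4 \left(-1\right) 5 + 89\right)^{2} = \left(-20 + 89\right)^{2} = 69^{2} = 4761$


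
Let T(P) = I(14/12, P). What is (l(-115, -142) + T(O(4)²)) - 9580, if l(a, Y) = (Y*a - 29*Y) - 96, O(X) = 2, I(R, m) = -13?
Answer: 10759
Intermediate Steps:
l(a, Y) = -96 - 29*Y + Y*a (l(a, Y) = (-29*Y + Y*a) - 96 = -96 - 29*Y + Y*a)
T(P) = -13
(l(-115, -142) + T(O(4)²)) - 9580 = ((-96 - 29*(-142) - 142*(-115)) - 13) - 9580 = ((-96 + 4118 + 16330) - 13) - 9580 = (20352 - 13) - 9580 = 20339 - 9580 = 10759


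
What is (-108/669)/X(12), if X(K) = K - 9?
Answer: -12/223 ≈ -0.053812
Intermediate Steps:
X(K) = -9 + K
(-108/669)/X(12) = (-108/669)/(-9 + 12) = -108*1/669/3 = -36/223*1/3 = -12/223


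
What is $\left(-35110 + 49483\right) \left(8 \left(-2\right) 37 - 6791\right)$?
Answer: $-106115859$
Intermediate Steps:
$\left(-35110 + 49483\right) \left(8 \left(-2\right) 37 - 6791\right) = 14373 \left(\left(-16\right) 37 - 6791\right) = 14373 \left(-592 - 6791\right) = 14373 \left(-7383\right) = -106115859$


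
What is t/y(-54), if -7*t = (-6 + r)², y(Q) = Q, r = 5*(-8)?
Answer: 1058/189 ≈ 5.5979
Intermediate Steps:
r = -40
t = -2116/7 (t = -(-6 - 40)²/7 = -⅐*(-46)² = -⅐*2116 = -2116/7 ≈ -302.29)
t/y(-54) = -2116/7/(-54) = -2116/7*(-1/54) = 1058/189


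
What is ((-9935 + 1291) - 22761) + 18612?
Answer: -12793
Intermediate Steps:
((-9935 + 1291) - 22761) + 18612 = (-8644 - 22761) + 18612 = -31405 + 18612 = -12793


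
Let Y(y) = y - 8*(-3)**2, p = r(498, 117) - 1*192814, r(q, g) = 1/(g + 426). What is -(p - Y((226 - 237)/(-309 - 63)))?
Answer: 12977706211/67332 ≈ 1.9274e+5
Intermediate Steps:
r(q, g) = 1/(426 + g)
p = -104698001/543 (p = 1/(426 + 117) - 1*192814 = 1/543 - 192814 = -104698001/543 ≈ -1.9281e+5)
Y(y) = -72 + y (Y(y) = y - 8*9 = y - 72 = -72 + y)
-(p - Y((226 - 237)/(-309 - 63))) = -(-104698001/543 - (-72 + (226 - 237)/(-309 - 63))) = -(-104698001/543 - (-72 - 11/(-372))) = -(-104698001/543 - (-72 - 11*(-1/372))) = -(-104698001/543 - (-72 + 11/372)) = -(-104698001/543 - 1*(-26773/372)) = -(-104698001/543 + 26773/372) = -1*(-12977706211/67332) = 12977706211/67332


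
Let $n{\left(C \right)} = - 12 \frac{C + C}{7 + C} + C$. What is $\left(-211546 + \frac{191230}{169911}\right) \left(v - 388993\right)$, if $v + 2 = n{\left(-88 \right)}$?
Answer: $\frac{377623598245991320}{4587597} \approx 8.2314 \cdot 10^{10}$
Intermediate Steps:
$n{\left(C \right)} = C - \frac{24 C}{7 + C}$ ($n{\left(C \right)} = - 12 \frac{2 C}{7 + C} + C = - \frac{24 C}{7 + C} + C = C - \frac{24 C}{7 + C}$)
$v = - \frac{3134}{27}$ ($v = -2 - \frac{88 \left(-17 - 88\right)}{7 - 88} = -2 - 88 \frac{1}{-81} \left(-105\right) = -2 - \left(- \frac{88}{81}\right) \left(-105\right) = -2 - \frac{3080}{27} = - \frac{3134}{27} \approx -116.07$)
$\left(-211546 + \frac{191230}{169911}\right) \left(v - 388993\right) = \left(-211546 + \frac{191230}{169911}\right) \left(- \frac{3134}{27} - 388993\right) = \left(-211546 + 191230 \cdot \frac{1}{169911}\right) \left(- \frac{10505945}{27}\right) = \left(-211546 + \frac{191230}{169911}\right) \left(- \frac{10505945}{27}\right) = \left(- \frac{35943801176}{169911}\right) \left(- \frac{10505945}{27}\right) = \frac{377623598245991320}{4587597}$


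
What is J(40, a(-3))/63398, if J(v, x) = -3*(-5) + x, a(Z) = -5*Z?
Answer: 15/31699 ≈ 0.00047320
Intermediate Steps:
J(v, x) = 15 + x
J(40, a(-3))/63398 = (15 - 5*(-3))/63398 = (15 + 15)*(1/63398) = 30*(1/63398) = 15/31699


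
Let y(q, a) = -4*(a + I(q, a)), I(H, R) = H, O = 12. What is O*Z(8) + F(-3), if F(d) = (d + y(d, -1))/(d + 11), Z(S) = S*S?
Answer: 6157/8 ≈ 769.63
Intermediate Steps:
Z(S) = S**2
y(q, a) = -4*a - 4*q (y(q, a) = -4*(a + q) = -4*a - 4*q)
F(d) = (4 - 3*d)/(11 + d) (F(d) = (d + (-4*(-1) - 4*d))/(d + 11) = (d + (4 - 4*d))/(11 + d) = (4 - 3*d)/(11 + d))
O*Z(8) + F(-3) = 12*8**2 + (4 - 3*(-3))/(11 - 3) = 12*64 + (4 + 9)/8 = 768 + (1/8)*13 = 768 + 13/8 = 6157/8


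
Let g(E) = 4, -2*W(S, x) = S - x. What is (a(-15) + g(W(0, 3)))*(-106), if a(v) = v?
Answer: 1166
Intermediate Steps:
W(S, x) = x/2 - S/2 (W(S, x) = -(S - x)/2 = x/2 - S/2)
(a(-15) + g(W(0, 3)))*(-106) = (-15 + 4)*(-106) = -11*(-106) = 1166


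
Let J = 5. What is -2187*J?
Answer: -10935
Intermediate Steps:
-2187*J = -2187*5 = -1*10935 = -10935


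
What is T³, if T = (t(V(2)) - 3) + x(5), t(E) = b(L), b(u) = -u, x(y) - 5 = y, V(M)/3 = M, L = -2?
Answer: 729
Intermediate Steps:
V(M) = 3*M
x(y) = 5 + y
t(E) = 2 (t(E) = -1*(-2) = 2)
T = 9 (T = (2 - 3) + (5 + 5) = -1 + 10 = 9)
T³ = 9³ = 729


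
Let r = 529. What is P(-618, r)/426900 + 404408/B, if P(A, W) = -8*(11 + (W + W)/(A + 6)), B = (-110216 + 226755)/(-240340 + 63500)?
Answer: -1167771411214197143/1902956590575 ≈ -6.1366e+5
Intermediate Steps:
B = -116539/176840 (B = 116539/(-176840) = 116539*(-1/176840) = -116539/176840 ≈ -0.65901)
P(A, W) = -88 - 16*W/(6 + A) (P(A, W) = -8*(11 + (2*W)/(6 + A)) = -8*(11 + 2*W/(6 + A)) = -88 - 16*W/(6 + A))
P(-618, r)/426900 + 404408/B = (8*(-66 - 11*(-618) - 2*529)/(6 - 618))/426900 + 404408/(-116539/176840) = (8*(-66 + 6798 - 1058)/(-612))*(1/426900) + 404408*(-176840/116539) = (8*(-1/612)*5674)*(1/426900) - 71515510720/116539 = -11348/153*1/426900 - 71515510720/116539 = -2837/16328925 - 71515510720/116539 = -1167771411214197143/1902956590575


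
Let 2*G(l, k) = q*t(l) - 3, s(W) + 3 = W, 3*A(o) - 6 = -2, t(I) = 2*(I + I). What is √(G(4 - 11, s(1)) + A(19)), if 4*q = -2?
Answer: √246/6 ≈ 2.6141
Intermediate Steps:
q = -½ (q = (¼)*(-2) = -½ ≈ -0.50000)
t(I) = 4*I (t(I) = 2*(2*I) = 4*I)
A(o) = 4/3 (A(o) = 2 + (⅓)*(-2) = 2 - ⅔ = 4/3)
s(W) = -3 + W
G(l, k) = -3/2 - l (G(l, k) = (-2*l - 3)/2 = (-3 - 2*l)/2 = -3/2 - l)
√(G(4 - 11, s(1)) + A(19)) = √((-3/2 - (4 - 11)) + 4/3) = √((-3/2 - 1*(-7)) + 4/3) = √((-3/2 + 7) + 4/3) = √(11/2 + 4/3) = √(41/6) = √246/6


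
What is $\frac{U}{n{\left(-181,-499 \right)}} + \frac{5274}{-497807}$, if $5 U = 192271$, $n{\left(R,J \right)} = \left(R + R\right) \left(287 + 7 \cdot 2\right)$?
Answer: $- \frac{336475009}{925632190} \approx -0.36351$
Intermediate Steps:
$n{\left(R,J \right)} = 602 R$ ($n{\left(R,J \right)} = 2 R \left(287 + 14\right) = 2 R 301 = 602 R$)
$U = \frac{192271}{5}$ ($U = \frac{1}{5} \cdot 192271 = \frac{192271}{5} \approx 38454.0$)
$\frac{U}{n{\left(-181,-499 \right)}} + \frac{5274}{-497807} = \frac{192271}{5 \cdot 602 \left(-181\right)} + \frac{5274}{-497807} = \frac{192271}{5 \left(-108962\right)} + 5274 \left(- \frac{1}{497807}\right) = \frac{192271}{5} \left(- \frac{1}{108962}\right) - \frac{18}{1699} = - \frac{192271}{544810} - \frac{18}{1699} = - \frac{336475009}{925632190}$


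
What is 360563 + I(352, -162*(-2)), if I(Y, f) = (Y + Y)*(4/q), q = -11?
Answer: 360307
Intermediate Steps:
I(Y, f) = -8*Y/11 (I(Y, f) = (Y + Y)*(4/(-11)) = (2*Y)*(4*(-1/11)) = (2*Y)*(-4/11) = -8*Y/11)
360563 + I(352, -162*(-2)) = 360563 - 8/11*352 = 360563 - 256 = 360307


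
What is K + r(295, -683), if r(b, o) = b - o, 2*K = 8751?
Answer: 10707/2 ≈ 5353.5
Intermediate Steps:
K = 8751/2 (K = (1/2)*8751 = 8751/2 ≈ 4375.5)
K + r(295, -683) = 8751/2 + (295 - 1*(-683)) = 8751/2 + (295 + 683) = 8751/2 + 978 = 10707/2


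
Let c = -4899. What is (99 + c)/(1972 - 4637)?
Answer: 960/533 ≈ 1.8011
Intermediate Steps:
(99 + c)/(1972 - 4637) = (99 - 4899)/(1972 - 4637) = -4800/(-2665) = -4800*(-1/2665) = 960/533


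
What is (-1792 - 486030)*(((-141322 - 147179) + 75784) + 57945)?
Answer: 75501186584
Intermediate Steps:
(-1792 - 486030)*(((-141322 - 147179) + 75784) + 57945) = -487822*((-288501 + 75784) + 57945) = -487822*(-212717 + 57945) = -487822*(-154772) = 75501186584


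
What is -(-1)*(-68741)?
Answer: -68741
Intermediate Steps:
-(-1)*(-68741) = -1*68741 = -68741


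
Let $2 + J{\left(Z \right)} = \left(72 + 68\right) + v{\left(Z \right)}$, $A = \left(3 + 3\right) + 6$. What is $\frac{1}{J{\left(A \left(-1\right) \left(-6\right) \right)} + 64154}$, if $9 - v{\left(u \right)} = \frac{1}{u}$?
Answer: $\frac{72}{4629671} \approx 1.5552 \cdot 10^{-5}$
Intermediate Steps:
$v{\left(u \right)} = 9 - \frac{1}{u}$
$A = 12$ ($A = 6 + 6 = 12$)
$J{\left(Z \right)} = 147 - \frac{1}{Z}$ ($J{\left(Z \right)} = -2 + \left(\left(72 + 68\right) + \left(9 - \frac{1}{Z}\right)\right) = -2 + \left(140 + \left(9 - \frac{1}{Z}\right)\right) = -2 + \left(149 - \frac{1}{Z}\right) = 147 - \frac{1}{Z}$)
$\frac{1}{J{\left(A \left(-1\right) \left(-6\right) \right)} + 64154} = \frac{1}{\left(147 - \frac{1}{12 \left(-1\right) \left(-6\right)}\right) + 64154} = \frac{1}{\left(147 - \frac{1}{\left(-12\right) \left(-6\right)}\right) + 64154} = \frac{1}{\left(147 - \frac{1}{72}\right) + 64154} = \frac{1}{\frac{10583}{72} + 64154} = \frac{1}{\frac{4629671}{72}} = \frac{72}{4629671}$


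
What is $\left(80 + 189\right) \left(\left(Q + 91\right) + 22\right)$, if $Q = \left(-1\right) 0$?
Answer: $30397$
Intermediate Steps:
$Q = 0$
$\left(80 + 189\right) \left(\left(Q + 91\right) + 22\right) = \left(80 + 189\right) \left(\left(0 + 91\right) + 22\right) = 269 \left(91 + 22\right) = 269 \cdot 113 = 30397$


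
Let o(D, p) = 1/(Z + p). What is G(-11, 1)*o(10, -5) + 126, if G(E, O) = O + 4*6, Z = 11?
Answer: 781/6 ≈ 130.17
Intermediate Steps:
o(D, p) = 1/(11 + p)
G(E, O) = 24 + O (G(E, O) = O + 24 = 24 + O)
G(-11, 1)*o(10, -5) + 126 = (24 + 1)/(11 - 5) + 126 = 25/6 + 126 = 781/6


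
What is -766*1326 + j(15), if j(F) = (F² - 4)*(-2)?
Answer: -1016158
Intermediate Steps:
j(F) = 8 - 2*F² (j(F) = (-4 + F²)*(-2) = 8 - 2*F²)
-766*1326 + j(15) = -766*1326 + (8 - 2*15²) = -1015716 + (8 - 2*225) = -1015716 + (8 - 450) = -1015716 - 442 = -1016158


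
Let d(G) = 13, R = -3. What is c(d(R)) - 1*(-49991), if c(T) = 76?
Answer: 50067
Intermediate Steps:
c(d(R)) - 1*(-49991) = 76 - 1*(-49991) = 76 + 49991 = 50067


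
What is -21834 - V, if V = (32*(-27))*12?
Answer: -11466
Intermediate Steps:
V = -10368 (V = -864*12 = -10368)
-21834 - V = -21834 - 1*(-10368) = -21834 + 10368 = -11466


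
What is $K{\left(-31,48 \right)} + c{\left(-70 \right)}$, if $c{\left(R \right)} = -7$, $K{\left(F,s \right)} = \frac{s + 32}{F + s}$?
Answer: $- \frac{39}{17} \approx -2.2941$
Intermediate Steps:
$K{\left(F,s \right)} = \frac{32 + s}{F + s}$
$K{\left(-31,48 \right)} + c{\left(-70 \right)} = \frac{32 + 48}{-31 + 48} - 7 = \frac{1}{17} \cdot 80 - 7 = \frac{80}{17} - 7 = - \frac{39}{17}$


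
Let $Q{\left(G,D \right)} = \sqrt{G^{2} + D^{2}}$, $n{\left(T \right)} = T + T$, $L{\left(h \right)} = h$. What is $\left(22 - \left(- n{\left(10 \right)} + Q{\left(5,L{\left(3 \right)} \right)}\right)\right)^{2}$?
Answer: $\left(42 - \sqrt{34}\right)^{2} \approx 1308.2$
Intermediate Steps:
$n{\left(T \right)} = 2 T$
$Q{\left(G,D \right)} = \sqrt{D^{2} + G^{2}}$
$\left(22 - \left(- n{\left(10 \right)} + Q{\left(5,L{\left(3 \right)} \right)}\right)\right)^{2} = \left(22 + \left(2 \cdot 10 - \sqrt{3^{2} + 5^{2}}\right)\right)^{2} = \left(22 + \left(20 - \sqrt{9 + 25}\right)\right)^{2} = \left(22 + \left(20 - \sqrt{34}\right)\right)^{2} = \left(42 - \sqrt{34}\right)^{2}$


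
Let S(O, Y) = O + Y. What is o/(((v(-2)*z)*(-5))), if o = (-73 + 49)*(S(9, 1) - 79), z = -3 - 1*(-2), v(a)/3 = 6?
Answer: 92/5 ≈ 18.400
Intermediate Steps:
v(a) = 18 (v(a) = 3*6 = 18)
z = -1 (z = -3 + 2 = -1)
o = 1656 (o = (-73 + 49)*((9 + 1) - 79) = -24*(10 - 79) = -24*(-69) = 1656)
o/(((v(-2)*z)*(-5))) = 1656/(((18*(-1))*(-5))) = 1656/((-18*(-5))) = 1656/90 = 1656*(1/90) = 92/5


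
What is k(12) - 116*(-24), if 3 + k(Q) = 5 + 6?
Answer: 2792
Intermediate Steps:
k(Q) = 8 (k(Q) = -3 + (5 + 6) = -3 + 11 = 8)
k(12) - 116*(-24) = 8 - 116*(-24) = 8 + 2784 = 2792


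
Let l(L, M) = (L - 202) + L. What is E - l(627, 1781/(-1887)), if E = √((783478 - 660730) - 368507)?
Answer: -1052 + I*√245759 ≈ -1052.0 + 495.74*I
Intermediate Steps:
l(L, M) = -202 + 2*L (l(L, M) = (-202 + L) + L = -202 + 2*L)
E = I*√245759 (E = √(122748 - 368507) = √(-245759) = I*√245759 ≈ 495.74*I)
E - l(627, 1781/(-1887)) = I*√245759 - (-202 + 2*627) = I*√245759 - (-202 + 1254) = I*√245759 - 1*1052 = I*√245759 - 1052 = -1052 + I*√245759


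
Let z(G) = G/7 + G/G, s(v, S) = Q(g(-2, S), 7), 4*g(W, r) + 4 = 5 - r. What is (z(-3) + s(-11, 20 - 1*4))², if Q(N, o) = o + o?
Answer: 10404/49 ≈ 212.33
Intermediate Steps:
g(W, r) = ¼ - r/4 (g(W, r) = -1 + (5 - r)/4 = -1 + (5/4 - r/4) = ¼ - r/4)
Q(N, o) = 2*o
s(v, S) = 14 (s(v, S) = 2*7 = 14)
z(G) = 1 + G/7 (z(G) = G*(⅐) + 1 = G/7 + 1 = 1 + G/7)
(z(-3) + s(-11, 20 - 1*4))² = ((1 + (⅐)*(-3)) + 14)² = ((1 - 3/7) + 14)² = (4/7 + 14)² = (102/7)² = 10404/49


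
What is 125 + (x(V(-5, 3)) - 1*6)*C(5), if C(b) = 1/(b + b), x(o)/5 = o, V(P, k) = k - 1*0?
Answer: 1259/10 ≈ 125.90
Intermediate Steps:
V(P, k) = k (V(P, k) = k + 0 = k)
x(o) = 5*o
C(b) = 1/(2*b)
125 + (x(V(-5, 3)) - 1*6)*C(5) = 125 + (5*3 - 1*6)*((½)/5) = 125 + (15 - 6)*((½)*(⅕)) = 125 + 9*(⅒) = 125 + 9/10 = 1259/10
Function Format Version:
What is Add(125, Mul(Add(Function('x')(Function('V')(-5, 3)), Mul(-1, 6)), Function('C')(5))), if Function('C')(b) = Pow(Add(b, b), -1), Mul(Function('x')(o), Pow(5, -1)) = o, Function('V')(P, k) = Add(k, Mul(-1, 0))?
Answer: Rational(1259, 10) ≈ 125.90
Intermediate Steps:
Function('V')(P, k) = k (Function('V')(P, k) = Add(k, 0) = k)
Function('x')(o) = Mul(5, o)
Function('C')(b) = Mul(Rational(1, 2), Pow(b, -1)) (Function('C')(b) = Pow(Mul(2, b), -1) = Mul(Rational(1, 2), Pow(b, -1)))
Add(125, Mul(Add(Function('x')(Function('V')(-5, 3)), Mul(-1, 6)), Function('C')(5))) = Add(125, Mul(Add(Mul(5, 3), Mul(-1, 6)), Mul(Rational(1, 2), Pow(5, -1)))) = Add(125, Mul(Add(15, -6), Mul(Rational(1, 2), Rational(1, 5)))) = Add(125, Mul(9, Rational(1, 10))) = Add(125, Rational(9, 10)) = Rational(1259, 10)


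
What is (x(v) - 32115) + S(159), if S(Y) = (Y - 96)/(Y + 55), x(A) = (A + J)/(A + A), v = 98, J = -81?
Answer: -673507787/20972 ≈ -32115.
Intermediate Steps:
x(A) = (-81 + A)/(2*A) (x(A) = (A - 81)/(A + A) = (-81 + A)/((2*A)) = (-81 + A)*(1/(2*A)) = (-81 + A)/(2*A))
S(Y) = (-96 + Y)/(55 + Y)
(x(v) - 32115) + S(159) = ((½)*(-81 + 98)/98 - 32115) + (-96 + 159)/(55 + 159) = ((½)*(1/98)*17 - 32115) + 63/214 = (17/196 - 32115) + (1/214)*63 = -6294523/196 + 63/214 = -673507787/20972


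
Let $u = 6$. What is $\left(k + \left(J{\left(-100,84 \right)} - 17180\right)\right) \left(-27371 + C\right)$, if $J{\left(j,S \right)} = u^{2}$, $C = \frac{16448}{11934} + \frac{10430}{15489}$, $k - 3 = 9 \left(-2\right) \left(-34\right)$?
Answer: $\frac{4645597701839387}{10269207} \approx 4.5238 \cdot 10^{8}$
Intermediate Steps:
$k = 615$ ($k = 3 + 9 \left(-2\right) \left(-34\right) = 3 - -612 = 3 + 612 = 615$)
$C = \frac{21068594}{10269207}$ ($C = 16448 \cdot \frac{1}{11934} + 10430 \cdot \frac{1}{15489} = \frac{8224}{5967} + \frac{10430}{15489} = \frac{21068594}{10269207} \approx 2.0516$)
$J{\left(j,S \right)} = 36$ ($J{\left(j,S \right)} = 6^{2} = 36$)
$\left(k + \left(J{\left(-100,84 \right)} - 17180\right)\right) \left(-27371 + C\right) = \left(615 + \left(36 - 17180\right)\right) \left(-27371 + \frac{21068594}{10269207}\right) = \left(615 - 17144\right) \left(- \frac{281057396203}{10269207}\right) = \left(-16529\right) \left(- \frac{281057396203}{10269207}\right) = \frac{4645597701839387}{10269207}$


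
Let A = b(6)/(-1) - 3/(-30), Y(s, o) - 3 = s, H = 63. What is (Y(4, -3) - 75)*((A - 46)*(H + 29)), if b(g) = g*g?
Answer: 2561832/5 ≈ 5.1237e+5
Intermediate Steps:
Y(s, o) = 3 + s
b(g) = g²
A = -359/10 (A = 6²/(-1) - 3/(-30) = 36*(-1) - 3*(-1/30) = -36 + ⅒ = -359/10 ≈ -35.900)
(Y(4, -3) - 75)*((A - 46)*(H + 29)) = ((3 + 4) - 75)*((-359/10 - 46)*(63 + 29)) = (7 - 75)*(-819/10*92) = -68*(-37674/5) = 2561832/5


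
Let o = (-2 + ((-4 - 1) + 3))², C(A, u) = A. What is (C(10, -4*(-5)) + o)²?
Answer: 676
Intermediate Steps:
o = 16 (o = (-2 + (-5 + 3))² = (-2 - 2)² = (-4)² = 16)
(C(10, -4*(-5)) + o)² = (10 + 16)² = 26² = 676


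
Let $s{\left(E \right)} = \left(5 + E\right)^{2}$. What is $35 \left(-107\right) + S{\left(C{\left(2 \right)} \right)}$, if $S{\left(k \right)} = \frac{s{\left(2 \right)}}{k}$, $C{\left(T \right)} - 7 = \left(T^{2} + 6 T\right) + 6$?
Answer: $- \frac{108556}{29} \approx -3743.3$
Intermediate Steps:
$C{\left(T \right)} = 13 + T^{2} + 6 T$ ($C{\left(T \right)} = 7 + \left(\left(T^{2} + 6 T\right) + 6\right) = 7 + \left(6 + T^{2} + 6 T\right) = 13 + T^{2} + 6 T$)
$S{\left(k \right)} = \frac{49}{k}$ ($S{\left(k \right)} = \frac{\left(5 + 2\right)^{2}}{k} = \frac{7^{2}}{k} = \frac{49}{k}$)
$35 \left(-107\right) + S{\left(C{\left(2 \right)} \right)} = 35 \left(-107\right) + \frac{49}{13 + 2^{2} + 6 \cdot 2} = -3745 + \frac{49}{13 + 4 + 12} = -3745 + \frac{49}{29} = - \frac{108556}{29}$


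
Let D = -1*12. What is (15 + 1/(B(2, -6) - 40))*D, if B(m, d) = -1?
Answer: -7368/41 ≈ -179.71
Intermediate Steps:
D = -12
(15 + 1/(B(2, -6) - 40))*D = (15 + 1/(-1 - 40))*(-12) = (15 + 1/(-41))*(-12) = (15 - 1/41)*(-12) = (614/41)*(-12) = -7368/41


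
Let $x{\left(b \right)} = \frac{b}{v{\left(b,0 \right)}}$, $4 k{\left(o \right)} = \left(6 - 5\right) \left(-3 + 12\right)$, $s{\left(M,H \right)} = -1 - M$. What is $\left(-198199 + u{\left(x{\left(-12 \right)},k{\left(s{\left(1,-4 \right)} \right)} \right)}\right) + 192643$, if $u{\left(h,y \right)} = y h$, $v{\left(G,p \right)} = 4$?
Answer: $- \frac{22251}{4} \approx -5562.8$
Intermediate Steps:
$k{\left(o \right)} = \frac{9}{4}$ ($k{\left(o \right)} = \frac{\left(6 - 5\right) \left(-3 + 12\right)}{4} = \frac{1 \cdot 9}{4} = \frac{1}{4} \cdot 9 = \frac{9}{4}$)
$x{\left(b \right)} = \frac{b}{4}$
$u{\left(h,y \right)} = h y$
$\left(-198199 + u{\left(x{\left(-12 \right)},k{\left(s{\left(1,-4 \right)} \right)} \right)}\right) + 192643 = \left(-198199 + \frac{1}{4} \left(-12\right) \frac{9}{4}\right) + 192643 = \left(-198199 - \frac{27}{4}\right) + 192643 = - \frac{792823}{4} + 192643 = - \frac{22251}{4}$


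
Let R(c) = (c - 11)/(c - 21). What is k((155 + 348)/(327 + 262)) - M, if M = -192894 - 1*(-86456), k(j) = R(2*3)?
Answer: 319315/3 ≈ 1.0644e+5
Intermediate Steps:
R(c) = (-11 + c)/(-21 + c)
k(j) = ⅓ (k(j) = (-11 + 2*3)/(-21 + 2*3) = (-11 + 6)/(-21 + 6) = -5/(-15) = -1/15*(-5) = ⅓)
M = -106438 (M = -192894 + 86456 = -106438)
k((155 + 348)/(327 + 262)) - M = ⅓ - 1*(-106438) = ⅓ + 106438 = 319315/3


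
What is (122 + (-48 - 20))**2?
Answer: 2916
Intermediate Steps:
(122 + (-48 - 20))**2 = (122 - 68)**2 = 54**2 = 2916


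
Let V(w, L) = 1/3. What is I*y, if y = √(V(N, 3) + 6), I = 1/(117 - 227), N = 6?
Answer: -√57/330 ≈ -0.022878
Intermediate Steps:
I = -1/110 (I = 1/(-110) = -1/110 ≈ -0.0090909)
V(w, L) = ⅓
y = √57/3 (y = √(⅓ + 6) = √(19/3) = √57/3 ≈ 2.5166)
I*y = -√57/330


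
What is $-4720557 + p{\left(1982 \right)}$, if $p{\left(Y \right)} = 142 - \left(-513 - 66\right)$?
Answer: $-4719836$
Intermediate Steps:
$p{\left(Y \right)} = 721$ ($p{\left(Y \right)} = 142 - -579 = 142 + 579 = 721$)
$-4720557 + p{\left(1982 \right)} = -4720557 + 721 = -4719836$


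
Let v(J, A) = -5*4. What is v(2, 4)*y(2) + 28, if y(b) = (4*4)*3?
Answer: -932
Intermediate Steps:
v(J, A) = -20
y(b) = 48 (y(b) = 16*3 = 48)
v(2, 4)*y(2) + 28 = -20*48 + 28 = -960 + 28 = -932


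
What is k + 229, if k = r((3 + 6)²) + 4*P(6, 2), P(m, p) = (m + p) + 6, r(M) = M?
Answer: 366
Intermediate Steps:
P(m, p) = 6 + m + p
k = 137 (k = (3 + 6)² + 4*(6 + 6 + 2) = 9² + 4*14 = 81 + 56 = 137)
k + 229 = 137 + 229 = 366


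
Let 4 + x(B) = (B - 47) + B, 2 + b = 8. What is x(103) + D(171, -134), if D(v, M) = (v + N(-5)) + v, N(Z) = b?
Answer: 503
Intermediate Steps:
b = 6 (b = -2 + 8 = 6)
x(B) = -51 + 2*B (x(B) = -4 + ((B - 47) + B) = -4 + ((-47 + B) + B) = -4 + (-47 + 2*B) = -51 + 2*B)
N(Z) = 6
D(v, M) = 6 + 2*v (D(v, M) = (v + 6) + v = (6 + v) + v = 6 + 2*v)
x(103) + D(171, -134) = (-51 + 2*103) + (6 + 2*171) = (-51 + 206) + (6 + 342) = 155 + 348 = 503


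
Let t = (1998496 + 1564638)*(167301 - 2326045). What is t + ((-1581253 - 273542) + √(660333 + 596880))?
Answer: -7691895998491 + √1257213 ≈ -7.6919e+12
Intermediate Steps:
t = -7691894143696 (t = 3563134*(-2158744) = -7691894143696)
t + ((-1581253 - 273542) + √(660333 + 596880)) = -7691894143696 + ((-1581253 - 273542) + √(660333 + 596880)) = -7691894143696 + (-1854795 + √1257213) = -7691895998491 + √1257213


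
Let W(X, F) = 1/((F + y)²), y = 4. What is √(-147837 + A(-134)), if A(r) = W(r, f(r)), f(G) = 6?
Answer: I*√14783699/10 ≈ 384.5*I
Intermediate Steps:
W(X, F) = (4 + F)⁻² (W(X, F) = 1/((F + 4)²) = 1/((4 + F)²) = (4 + F)⁻²)
A(r) = 1/100 (A(r) = (4 + 6)⁻² = 10⁻² = 1/100)
√(-147837 + A(-134)) = √(-147837 + 1/100) = √(-14783699/100) = I*√14783699/10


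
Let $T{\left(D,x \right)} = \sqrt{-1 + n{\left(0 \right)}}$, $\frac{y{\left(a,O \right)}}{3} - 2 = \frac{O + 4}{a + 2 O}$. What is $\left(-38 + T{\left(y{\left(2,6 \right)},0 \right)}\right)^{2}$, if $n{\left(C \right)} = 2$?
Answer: $1369$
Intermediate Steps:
$y{\left(a,O \right)} = 6 + \frac{3 \left(4 + O\right)}{a + 2 O}$ ($y{\left(a,O \right)} = 6 + 3 \frac{O + 4}{a + 2 O} = 6 + 3 \frac{4 + O}{a + 2 O} = 6 + \frac{3 \left(4 + O\right)}{a + 2 O}$)
$T{\left(D,x \right)} = 1$ ($T{\left(D,x \right)} = \sqrt{-1 + 2} = \sqrt{1} = 1$)
$\left(-38 + T{\left(y{\left(2,6 \right)},0 \right)}\right)^{2} = \left(-38 + 1\right)^{2} = \left(-37\right)^{2} = 1369$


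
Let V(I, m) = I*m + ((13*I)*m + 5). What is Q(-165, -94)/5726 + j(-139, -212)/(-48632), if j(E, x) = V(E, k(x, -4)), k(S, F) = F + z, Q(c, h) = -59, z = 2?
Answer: -12591755/139233416 ≈ -0.090436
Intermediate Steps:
k(S, F) = 2 + F (k(S, F) = F + 2 = 2 + F)
V(I, m) = 5 + 14*I*m (V(I, m) = I*m + (13*I*m + 5) = I*m + (5 + 13*I*m) = 5 + 14*I*m)
j(E, x) = 5 - 28*E (j(E, x) = 5 + 14*E*(2 - 4) = 5 + 14*E*(-2) = 5 - 28*E)
Q(-165, -94)/5726 + j(-139, -212)/(-48632) = -59/5726 + (5 - 28*(-139))/(-48632) = -59*1/5726 + (5 + 3892)*(-1/48632) = -59/5726 + 3897*(-1/48632) = -59/5726 - 3897/48632 = -12591755/139233416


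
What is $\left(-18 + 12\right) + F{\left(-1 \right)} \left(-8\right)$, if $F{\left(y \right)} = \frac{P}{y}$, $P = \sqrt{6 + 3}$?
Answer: $18$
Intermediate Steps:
$P = 3$ ($P = \sqrt{9} = 3$)
$F{\left(y \right)} = \frac{3}{y}$
$\left(-18 + 12\right) + F{\left(-1 \right)} \left(-8\right) = \left(-18 + 12\right) + \frac{3}{-1} \left(-8\right) = -6 + 3 \left(-1\right) \left(-8\right) = -6 - -24 = -6 + 24 = 18$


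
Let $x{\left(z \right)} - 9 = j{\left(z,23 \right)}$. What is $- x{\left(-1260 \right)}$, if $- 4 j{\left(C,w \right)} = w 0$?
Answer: $-9$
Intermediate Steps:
$j{\left(C,w \right)} = 0$ ($j{\left(C,w \right)} = - \frac{w 0}{4} = \left(- \frac{1}{4}\right) 0 = 0$)
$x{\left(z \right)} = 9$ ($x{\left(z \right)} = 9 + 0 = 9$)
$- x{\left(-1260 \right)} = \left(-1\right) 9 = -9$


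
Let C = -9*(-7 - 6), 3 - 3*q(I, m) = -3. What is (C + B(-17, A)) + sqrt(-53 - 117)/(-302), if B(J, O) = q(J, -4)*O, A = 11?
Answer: 139 - I*sqrt(170)/302 ≈ 139.0 - 0.043174*I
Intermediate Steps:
q(I, m) = 2 (q(I, m) = 1 - 1/3*(-3) = 1 + 1 = 2)
B(J, O) = 2*O
C = 117 (C = -9*(-13) = 117)
(C + B(-17, A)) + sqrt(-53 - 117)/(-302) = (117 + 2*11) + sqrt(-53 - 117)/(-302) = (117 + 22) + sqrt(-170)*(-1/302) = 139 + (I*sqrt(170))*(-1/302) = 139 - I*sqrt(170)/302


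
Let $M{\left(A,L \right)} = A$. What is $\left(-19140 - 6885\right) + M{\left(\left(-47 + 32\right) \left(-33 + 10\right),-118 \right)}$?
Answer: $-25680$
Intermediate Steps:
$\left(-19140 - 6885\right) + M{\left(\left(-47 + 32\right) \left(-33 + 10\right),-118 \right)} = \left(-19140 - 6885\right) + \left(-47 + 32\right) \left(-33 + 10\right) = -26025 - -345 = -26025 + 345 = -25680$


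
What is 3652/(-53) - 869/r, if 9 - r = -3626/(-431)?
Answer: -1888593/1219 ≈ -1549.3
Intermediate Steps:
r = 253/431 (r = 9 - (-3626)/(-431) = 9 - (-3626)*(-1)/431 = 9 - 1*3626/431 = 9 - 3626/431 = 253/431 ≈ 0.58701)
3652/(-53) - 869/r = 3652/(-53) - 869/253/431 = 3652*(-1/53) - 869*431/253 = -3652/53 - 34049/23 = -1888593/1219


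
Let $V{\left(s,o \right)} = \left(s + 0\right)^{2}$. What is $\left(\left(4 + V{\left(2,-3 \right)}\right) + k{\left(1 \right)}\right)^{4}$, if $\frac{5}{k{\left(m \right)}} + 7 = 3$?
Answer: $\frac{531441}{256} \approx 2075.9$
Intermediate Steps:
$k{\left(m \right)} = - \frac{5}{4}$ ($k{\left(m \right)} = \frac{5}{-7 + 3} = \frac{5}{-4} = 5 \left(- \frac{1}{4}\right) = - \frac{5}{4}$)
$V{\left(s,o \right)} = s^{2}$
$\left(\left(4 + V{\left(2,-3 \right)}\right) + k{\left(1 \right)}\right)^{4} = \left(\left(4 + 2^{2}\right) - \frac{5}{4}\right)^{4} = \left(\left(4 + 4\right) - \frac{5}{4}\right)^{4} = \left(8 - \frac{5}{4}\right)^{4} = \left(\frac{27}{4}\right)^{4} = \frac{531441}{256}$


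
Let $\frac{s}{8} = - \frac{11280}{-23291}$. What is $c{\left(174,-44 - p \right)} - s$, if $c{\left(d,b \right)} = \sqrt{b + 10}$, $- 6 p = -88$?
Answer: $- \frac{90240}{23291} + \frac{i \sqrt{438}}{3} \approx -3.8745 + 6.9762 i$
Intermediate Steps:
$p = \frac{44}{3}$ ($p = \left(- \frac{1}{6}\right) \left(-88\right) = \frac{44}{3} \approx 14.667$)
$s = \frac{90240}{23291}$ ($s = 8 \left(- \frac{11280}{-23291}\right) = 8 \left(\left(-11280\right) \left(- \frac{1}{23291}\right)\right) = 8 \cdot \frac{11280}{23291} = \frac{90240}{23291} \approx 3.8745$)
$c{\left(d,b \right)} = \sqrt{10 + b}$
$c{\left(174,-44 - p \right)} - s = \sqrt{10 - \frac{176}{3}} - \frac{90240}{23291} = \sqrt{- \frac{146}{3}} - \frac{90240}{23291} = \frac{i \sqrt{438}}{3} - \frac{90240}{23291} = - \frac{90240}{23291} + \frac{i \sqrt{438}}{3}$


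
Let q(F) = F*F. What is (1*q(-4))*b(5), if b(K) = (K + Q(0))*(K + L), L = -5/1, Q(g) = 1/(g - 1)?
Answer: 0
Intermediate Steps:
q(F) = F**2
Q(g) = 1/(-1 + g)
L = -5 (L = -5*1 = -5)
b(K) = (-1 + K)*(-5 + K) (b(K) = (K + 1/(-1 + 0))*(K - 5) = (K + 1/(-1))*(-5 + K) = (K - 1)*(-5 + K) = (-1 + K)*(-5 + K))
(1*q(-4))*b(5) = (1*(-4)**2)*(5 + 5**2 - 6*5) = (1*16)*(5 + 25 - 30) = 16*0 = 0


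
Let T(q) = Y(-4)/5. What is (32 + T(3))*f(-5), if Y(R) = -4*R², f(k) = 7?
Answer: 672/5 ≈ 134.40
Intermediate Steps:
T(q) = -64/5 (T(q) = -4*(-4)²/5 = -4*16*(⅕) = -64*⅕ = -64/5)
(32 + T(3))*f(-5) = (32 - 64/5)*7 = (96/5)*7 = 672/5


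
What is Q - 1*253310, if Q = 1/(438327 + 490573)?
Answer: -235299658999/928900 ≈ -2.5331e+5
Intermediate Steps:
Q = 1/928900 ≈ 1.0765e-6
Q - 1*253310 = 1/928900 - 1*253310 = 1/928900 - 253310 = -235299658999/928900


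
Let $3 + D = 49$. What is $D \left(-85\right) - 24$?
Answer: $-3934$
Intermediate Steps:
$D = 46$ ($D = -3 + 49 = 46$)
$D \left(-85\right) - 24 = 46 \left(-85\right) - 24 = -3910 - 24 = -3934$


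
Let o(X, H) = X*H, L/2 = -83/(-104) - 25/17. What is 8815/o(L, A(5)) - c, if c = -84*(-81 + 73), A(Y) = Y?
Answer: -57500/29 ≈ -1982.8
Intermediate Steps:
L = -1189/884 (L = 2*(-83/(-104) - 25/17) = 2*(-83*(-1/104) - 25*1/17) = 2*(83/104 - 25/17) = 2*(-1189/1768) = -1189/884 ≈ -1.3450)
o(X, H) = H*X
c = 672 (c = -84*(-8) = 672)
8815/o(L, A(5)) - c = 8815/((5*(-1189/884))) - 1*672 = 8815/(-5945/884) - 672 = 8815*(-884/5945) - 672 = -38012/29 - 672 = -57500/29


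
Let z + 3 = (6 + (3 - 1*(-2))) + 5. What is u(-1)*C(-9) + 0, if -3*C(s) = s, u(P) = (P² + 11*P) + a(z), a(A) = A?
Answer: 9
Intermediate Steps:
z = 13 (z = -3 + ((6 + (3 - 1*(-2))) + 5) = -3 + ((6 + (3 + 2)) + 5) = -3 + ((6 + 5) + 5) = -3 + (11 + 5) = -3 + 16 = 13)
u(P) = 13 + P² + 11*P (u(P) = (P² + 11*P) + 13 = 13 + P² + 11*P)
C(s) = -s/3
u(-1)*C(-9) + 0 = (13 + (-1)² + 11*(-1))*(-⅓*(-9)) + 0 = (13 + 1 - 11)*3 + 0 = 3*3 + 0 = 9 + 0 = 9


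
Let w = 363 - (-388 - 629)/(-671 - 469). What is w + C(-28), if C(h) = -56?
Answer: 116321/380 ≈ 306.11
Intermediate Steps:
w = 137601/380 (w = 363 - (-1017)/(-1140) = 363 - (-1017)*(-1)/1140 = 363 - 1*339/380 = 363 - 339/380 = 137601/380 ≈ 362.11)
w + C(-28) = 137601/380 - 56 = 116321/380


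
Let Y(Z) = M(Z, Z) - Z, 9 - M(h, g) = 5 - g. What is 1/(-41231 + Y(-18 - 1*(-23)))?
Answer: -1/41227 ≈ -2.4256e-5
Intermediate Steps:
M(h, g) = 4 + g (M(h, g) = 9 - (5 - g) = 9 + (-5 + g) = 4 + g)
Y(Z) = 4 (Y(Z) = (4 + Z) - Z = 4)
1/(-41231 + Y(-18 - 1*(-23))) = 1/(-41231 + 4) = 1/(-41227) = -1/41227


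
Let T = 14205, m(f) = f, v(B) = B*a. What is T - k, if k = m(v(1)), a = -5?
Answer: 14210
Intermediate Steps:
v(B) = -5*B (v(B) = B*(-5) = -5*B)
k = -5 (k = -5*1 = -5)
T - k = 14205 - 1*(-5) = 14205 + 5 = 14210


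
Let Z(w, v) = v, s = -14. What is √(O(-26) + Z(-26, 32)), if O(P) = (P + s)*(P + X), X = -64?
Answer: 4*√227 ≈ 60.266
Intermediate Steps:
O(P) = (-64 + P)*(-14 + P) (O(P) = (P - 14)*(P - 64) = (-14 + P)*(-64 + P) = (-64 + P)*(-14 + P))
√(O(-26) + Z(-26, 32)) = √((896 + (-26)² - 78*(-26)) + 32) = √((896 + 676 + 2028) + 32) = √(3600 + 32) = √3632 = 4*√227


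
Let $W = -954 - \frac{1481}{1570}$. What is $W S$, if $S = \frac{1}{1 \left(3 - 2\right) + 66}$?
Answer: $- \frac{1499261}{105190} \approx -14.253$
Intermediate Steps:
$W = - \frac{1499261}{1570}$ ($W = -954 - \frac{1481}{1570} = - \frac{1499261}{1570} \approx -954.94$)
$S = \frac{1}{67}$ ($S = \frac{1}{1 \cdot 1 + 66} = \frac{1}{1 + 66} = \frac{1}{67} \approx 0.014925$)
$W S = \left(- \frac{1499261}{1570}\right) \frac{1}{67} = - \frac{1499261}{105190}$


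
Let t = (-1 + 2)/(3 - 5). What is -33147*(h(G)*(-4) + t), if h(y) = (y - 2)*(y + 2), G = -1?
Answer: -762381/2 ≈ -3.8119e+5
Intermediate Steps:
h(y) = (-2 + y)*(2 + y)
t = -½ (t = 1/(-2) = 1*(-½) = -½ ≈ -0.50000)
-33147*(h(G)*(-4) + t) = -33147*((-4 + (-1)²)*(-4) - ½) = -33147*((-4 + 1)*(-4) - ½) = -33147*(-3*(-4) - ½) = -33147*(12 - ½) = -33147*23/2 = -762381/2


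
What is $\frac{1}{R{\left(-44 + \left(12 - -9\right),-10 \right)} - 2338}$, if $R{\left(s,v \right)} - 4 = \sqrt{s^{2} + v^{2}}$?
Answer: $- \frac{2334}{5446927} - \frac{\sqrt{629}}{5446927} \approx -0.0004331$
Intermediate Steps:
$R{\left(s,v \right)} = 4 + \sqrt{s^{2} + v^{2}}$
$\frac{1}{R{\left(-44 + \left(12 - -9\right),-10 \right)} - 2338} = \frac{1}{\left(4 + \sqrt{\left(-44 + \left(12 - -9\right)\right)^{2} + \left(-10\right)^{2}}\right) - 2338} = \frac{1}{\left(4 + \sqrt{\left(-44 + \left(12 + 9\right)\right)^{2} + 100}\right) - 2338} = \frac{1}{\left(4 + \sqrt{\left(-44 + 21\right)^{2} + 100}\right) - 2338} = \frac{1}{\left(4 + \sqrt{\left(-23\right)^{2} + 100}\right) - 2338} = \frac{1}{\left(4 + \sqrt{529 + 100}\right) - 2338} = \frac{1}{\left(4 + \sqrt{629}\right) - 2338} = \frac{1}{-2334 + \sqrt{629}}$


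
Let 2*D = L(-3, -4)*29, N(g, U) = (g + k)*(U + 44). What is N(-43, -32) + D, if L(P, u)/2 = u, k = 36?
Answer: -200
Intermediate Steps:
L(P, u) = 2*u
N(g, U) = (36 + g)*(44 + U) (N(g, U) = (g + 36)*(U + 44) = (36 + g)*(44 + U))
D = -116 (D = ((2*(-4))*29)/2 = (-8*29)/2 = (½)*(-232) = -116)
N(-43, -32) + D = (1584 + 36*(-32) + 44*(-43) - 32*(-43)) - 116 = (1584 - 1152 - 1892 + 1376) - 116 = -84 - 116 = -200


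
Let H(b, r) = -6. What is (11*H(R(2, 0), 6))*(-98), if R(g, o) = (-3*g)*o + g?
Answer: 6468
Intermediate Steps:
R(g, o) = g - 3*g*o (R(g, o) = -3*g*o + g = g - 3*g*o)
(11*H(R(2, 0), 6))*(-98) = (11*(-6))*(-98) = -66*(-98) = 6468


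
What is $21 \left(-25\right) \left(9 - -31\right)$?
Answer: $-21000$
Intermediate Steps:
$21 \left(-25\right) \left(9 - -31\right) = - 525 \left(9 + 31\right) = \left(-525\right) 40 = -21000$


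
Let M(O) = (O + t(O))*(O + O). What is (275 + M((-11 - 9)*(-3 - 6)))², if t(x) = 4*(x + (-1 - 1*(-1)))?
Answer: 105154275625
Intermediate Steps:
t(x) = 4*x (t(x) = 4*(x + (-1 + 1)) = 4*(x + 0) = 4*x)
M(O) = 10*O² (M(O) = (O + 4*O)*(O + O) = (5*O)*(2*O) = 10*O²)
(275 + M((-11 - 9)*(-3 - 6)))² = (275 + 10*((-11 - 9)*(-3 - 6))²)² = (275 + 10*(-20*(-9))²)² = (275 + 10*180²)² = (275 + 10*32400)² = (275 + 324000)² = 324275² = 105154275625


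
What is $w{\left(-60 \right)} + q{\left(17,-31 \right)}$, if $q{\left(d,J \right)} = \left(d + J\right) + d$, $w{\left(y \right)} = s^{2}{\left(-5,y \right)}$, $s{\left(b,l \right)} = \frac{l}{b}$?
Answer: $147$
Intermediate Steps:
$w{\left(y \right)} = \frac{y^{2}}{25}$ ($w{\left(y \right)} = \left(\frac{y}{-5}\right)^{2} = \left(y \left(- \frac{1}{5}\right)\right)^{2} = \left(- \frac{y}{5}\right)^{2} = \frac{y^{2}}{25}$)
$q{\left(d,J \right)} = J + 2 d$ ($q{\left(d,J \right)} = \left(J + d\right) + d = J + 2 d$)
$w{\left(-60 \right)} + q{\left(17,-31 \right)} = \frac{\left(-60\right)^{2}}{25} + \left(-31 + 2 \cdot 17\right) = \frac{1}{25} \cdot 3600 + \left(-31 + 34\right) = 144 + 3 = 147$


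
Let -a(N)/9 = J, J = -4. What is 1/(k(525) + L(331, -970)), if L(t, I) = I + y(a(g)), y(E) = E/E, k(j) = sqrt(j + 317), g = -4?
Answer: -969/938119 - sqrt(842)/938119 ≈ -0.0010638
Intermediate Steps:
k(j) = sqrt(317 + j)
a(N) = 36 (a(N) = -9*(-4) = 36)
y(E) = 1
L(t, I) = 1 + I (L(t, I) = I + 1 = 1 + I)
1/(k(525) + L(331, -970)) = 1/(sqrt(317 + 525) + (1 - 970)) = 1/(sqrt(842) - 969) = 1/(-969 + sqrt(842))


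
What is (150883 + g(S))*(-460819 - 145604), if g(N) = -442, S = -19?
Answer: -91230882543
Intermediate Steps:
(150883 + g(S))*(-460819 - 145604) = (150883 - 442)*(-460819 - 145604) = 150441*(-606423) = -91230882543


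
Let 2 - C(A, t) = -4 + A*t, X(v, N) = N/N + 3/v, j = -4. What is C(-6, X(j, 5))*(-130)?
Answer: -975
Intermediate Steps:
X(v, N) = 1 + 3/v
C(A, t) = 6 - A*t (C(A, t) = 2 - (-4 + A*t) = 2 + (4 - A*t) = 6 - A*t)
C(-6, X(j, 5))*(-130) = (6 - 1*(-6)*(3 - 4)/(-4))*(-130) = (6 - 1*(-6)*(-1/4*(-1)))*(-130) = (6 - 1*(-6)*1/4)*(-130) = (6 + 3/2)*(-130) = (15/2)*(-130) = -975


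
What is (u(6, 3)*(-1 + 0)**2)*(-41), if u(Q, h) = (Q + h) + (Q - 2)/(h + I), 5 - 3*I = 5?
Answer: -1271/3 ≈ -423.67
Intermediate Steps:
I = 0 (I = 5/3 - 1/3*5 = 5/3 - 5/3 = 0)
u(Q, h) = Q + h + (-2 + Q)/h (u(Q, h) = (Q + h) + (Q - 2)/(h + 0) = (Q + h) + (-2 + Q)/h = Q + h + (-2 + Q)/h)
(u(6, 3)*(-1 + 0)**2)*(-41) = ((6 + 3 - 2/3 + 6/3)*(-1 + 0)**2)*(-41) = ((6 + 3 - 2*1/3 + 6*(1/3))*(-1)**2)*(-41) = ((6 + 3 - 2/3 + 2)*1)*(-41) = ((31/3)*1)*(-41) = (31/3)*(-41) = -1271/3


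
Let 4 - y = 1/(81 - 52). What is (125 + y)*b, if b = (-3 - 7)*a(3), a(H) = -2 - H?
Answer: 187000/29 ≈ 6448.3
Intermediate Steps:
y = 115/29 (y = 4 - 1/(81 - 52) = 4 - 1/29 = 115/29 ≈ 3.9655)
b = 50 (b = (-3 - 7)*(-2 - 1*3) = -10*(-2 - 3) = -10*(-5) = 50)
(125 + y)*b = (125 + 115/29)*50 = (3740/29)*50 = 187000/29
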